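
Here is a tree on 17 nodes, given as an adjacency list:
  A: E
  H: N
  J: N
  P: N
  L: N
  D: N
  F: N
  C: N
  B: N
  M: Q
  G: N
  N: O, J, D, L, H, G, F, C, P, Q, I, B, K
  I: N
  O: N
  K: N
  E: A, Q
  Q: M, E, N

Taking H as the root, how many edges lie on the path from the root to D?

H → N → D — 2 edges.

2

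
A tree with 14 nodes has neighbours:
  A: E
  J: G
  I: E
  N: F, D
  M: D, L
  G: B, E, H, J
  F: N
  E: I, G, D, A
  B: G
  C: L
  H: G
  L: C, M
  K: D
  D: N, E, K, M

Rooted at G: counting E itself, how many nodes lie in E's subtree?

10

E's subtree: {E, D, I, A, M, N, K, L, F, C}, size 10.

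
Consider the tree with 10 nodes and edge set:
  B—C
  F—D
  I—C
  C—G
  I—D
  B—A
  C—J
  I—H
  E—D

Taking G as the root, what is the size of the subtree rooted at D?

Descendants of D (including itself): D, E, F. That's 3.

3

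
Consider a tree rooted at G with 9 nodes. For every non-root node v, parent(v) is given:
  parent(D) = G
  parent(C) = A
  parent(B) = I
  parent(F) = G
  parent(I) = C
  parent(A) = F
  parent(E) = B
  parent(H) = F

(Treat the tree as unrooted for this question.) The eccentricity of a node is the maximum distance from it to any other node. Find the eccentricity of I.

Distances from I peak at 5, attained at D.
I–C–A–F–G–D

5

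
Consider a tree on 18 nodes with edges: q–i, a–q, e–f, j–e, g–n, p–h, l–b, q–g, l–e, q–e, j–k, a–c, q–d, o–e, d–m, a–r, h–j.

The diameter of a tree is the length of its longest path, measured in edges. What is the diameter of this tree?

6

BFS from p reaches c last, at distance 6; BFS from c confirms no node is farther.
Path: p–h–j–e–q–a–c.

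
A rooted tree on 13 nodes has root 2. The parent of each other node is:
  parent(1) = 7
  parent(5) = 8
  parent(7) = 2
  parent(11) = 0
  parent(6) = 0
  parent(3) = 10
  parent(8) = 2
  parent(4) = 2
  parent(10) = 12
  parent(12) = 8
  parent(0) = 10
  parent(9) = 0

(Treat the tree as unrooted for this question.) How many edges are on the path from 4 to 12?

3

The path is 4 – 2 – 8 – 12, which has 3 edges.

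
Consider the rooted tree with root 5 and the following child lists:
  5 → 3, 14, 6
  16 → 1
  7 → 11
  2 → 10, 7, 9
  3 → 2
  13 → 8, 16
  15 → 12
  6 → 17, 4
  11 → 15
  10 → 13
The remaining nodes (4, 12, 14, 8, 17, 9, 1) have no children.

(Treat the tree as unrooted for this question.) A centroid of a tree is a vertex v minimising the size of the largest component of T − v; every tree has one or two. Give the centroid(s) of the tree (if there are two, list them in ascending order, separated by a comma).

Removing 2 splits the tree into components of sizes 6, 5, 4, 1; the largest is 6 ≤ ⌊17/2⌋ = 8.
No neighbour of 2 does as well, so 2 is the unique centroid.

2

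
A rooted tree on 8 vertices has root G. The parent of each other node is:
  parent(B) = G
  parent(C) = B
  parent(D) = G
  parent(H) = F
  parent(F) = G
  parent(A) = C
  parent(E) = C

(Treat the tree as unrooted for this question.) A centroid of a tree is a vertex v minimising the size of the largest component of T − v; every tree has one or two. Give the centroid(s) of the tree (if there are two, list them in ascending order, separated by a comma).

B, G

If B is removed the pieces have sizes 4, 3, all ≤ ⌊8/2⌋ = 4.
Its neighbour G also leaves a largest component of size 4, so both are centroids.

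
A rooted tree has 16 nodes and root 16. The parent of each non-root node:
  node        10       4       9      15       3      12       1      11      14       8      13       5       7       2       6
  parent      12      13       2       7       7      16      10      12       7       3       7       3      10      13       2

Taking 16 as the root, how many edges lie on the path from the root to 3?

Climbing from 3 to the root: 3–7–10–12–16. That's 4 steps.

4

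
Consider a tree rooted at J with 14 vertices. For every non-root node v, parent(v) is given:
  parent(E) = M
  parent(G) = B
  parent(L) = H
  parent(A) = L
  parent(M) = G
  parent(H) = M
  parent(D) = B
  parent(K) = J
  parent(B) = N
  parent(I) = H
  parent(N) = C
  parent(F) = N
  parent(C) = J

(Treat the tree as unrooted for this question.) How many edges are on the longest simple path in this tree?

Starting from A, a farthest node is K at distance 9.
One longest path: A-L-H-M-G-B-N-C-J-K.
So the diameter is 9.

9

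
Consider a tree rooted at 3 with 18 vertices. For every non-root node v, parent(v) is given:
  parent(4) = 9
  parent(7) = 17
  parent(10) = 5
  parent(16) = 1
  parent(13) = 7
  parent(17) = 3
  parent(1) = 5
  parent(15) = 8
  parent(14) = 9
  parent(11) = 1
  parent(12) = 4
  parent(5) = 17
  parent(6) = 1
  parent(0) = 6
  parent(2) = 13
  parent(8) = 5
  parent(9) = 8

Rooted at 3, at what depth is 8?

3–17–5–8 — 3 edges.

3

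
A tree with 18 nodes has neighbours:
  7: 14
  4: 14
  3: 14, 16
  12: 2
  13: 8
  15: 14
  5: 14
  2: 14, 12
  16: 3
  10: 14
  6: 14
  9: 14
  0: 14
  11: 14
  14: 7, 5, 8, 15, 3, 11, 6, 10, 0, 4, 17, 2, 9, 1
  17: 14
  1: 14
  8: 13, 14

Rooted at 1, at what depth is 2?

2

Path from 1 to 2: 1 – 14 – 2, which has 2 edges.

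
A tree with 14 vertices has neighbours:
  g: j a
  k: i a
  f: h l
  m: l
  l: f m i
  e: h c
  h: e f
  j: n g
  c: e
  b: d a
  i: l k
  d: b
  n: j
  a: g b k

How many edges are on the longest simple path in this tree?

A longest path is c - e - h - f - l - i - k - a - g - j - n, with 10 edges.

10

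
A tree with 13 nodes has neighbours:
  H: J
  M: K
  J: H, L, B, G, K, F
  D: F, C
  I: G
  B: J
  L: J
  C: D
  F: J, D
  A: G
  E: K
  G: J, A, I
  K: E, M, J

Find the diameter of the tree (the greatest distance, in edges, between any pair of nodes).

Starting from C, a farthest node is I at distance 5.
One longest path: C–D–F–J–G–I.
So the diameter is 5.

5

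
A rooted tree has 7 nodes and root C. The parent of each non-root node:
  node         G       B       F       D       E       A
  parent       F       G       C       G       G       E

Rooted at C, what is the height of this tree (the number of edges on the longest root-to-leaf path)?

A deepest node is A, reached by C–F–G–E–A.
That path has 4 edges, so the height is 4.

4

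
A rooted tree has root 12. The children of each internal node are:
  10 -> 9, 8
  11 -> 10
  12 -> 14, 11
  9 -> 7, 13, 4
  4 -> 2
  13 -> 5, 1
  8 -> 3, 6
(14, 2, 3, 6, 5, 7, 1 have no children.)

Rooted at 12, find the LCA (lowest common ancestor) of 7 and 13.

Ancestors of 7 (toward the root): 7, 9, 10, 11, 12.
Ancestors of 13: 13, 9, 10, 11, 12.
The deepest node appearing in both lists is 9.

9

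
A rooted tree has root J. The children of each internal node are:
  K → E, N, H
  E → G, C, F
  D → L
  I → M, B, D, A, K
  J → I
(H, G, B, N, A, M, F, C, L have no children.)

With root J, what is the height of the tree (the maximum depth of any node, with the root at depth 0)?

4

The longest root-to-leaf path is J – I – K – E – G (4 edges).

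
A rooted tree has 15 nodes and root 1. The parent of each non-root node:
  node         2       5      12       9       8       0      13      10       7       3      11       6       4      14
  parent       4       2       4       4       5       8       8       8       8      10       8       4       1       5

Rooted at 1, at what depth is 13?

5

1 → 4 → 2 → 5 → 8 → 13 — 5 edges.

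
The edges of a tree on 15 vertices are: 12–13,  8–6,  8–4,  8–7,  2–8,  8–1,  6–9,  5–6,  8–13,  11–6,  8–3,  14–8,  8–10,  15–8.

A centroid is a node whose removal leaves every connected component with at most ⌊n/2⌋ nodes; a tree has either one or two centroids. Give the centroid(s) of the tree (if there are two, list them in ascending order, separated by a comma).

8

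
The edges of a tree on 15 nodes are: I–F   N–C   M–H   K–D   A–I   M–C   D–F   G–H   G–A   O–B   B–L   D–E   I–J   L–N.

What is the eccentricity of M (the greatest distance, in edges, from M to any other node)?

Distances from M peak at 7, attained at K (E also at distance 7).
M–H–G–A–I–F–D–K

7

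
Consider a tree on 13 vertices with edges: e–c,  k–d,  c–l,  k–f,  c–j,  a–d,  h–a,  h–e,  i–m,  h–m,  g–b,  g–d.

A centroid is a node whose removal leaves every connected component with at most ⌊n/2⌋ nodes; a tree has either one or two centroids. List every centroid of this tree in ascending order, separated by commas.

h

Removing h splits the tree into components of sizes 6, 4, 2; the largest is 6 ≤ ⌊13/2⌋ = 6.
Every other node leaves some component of size > 6, so the centroid is unique.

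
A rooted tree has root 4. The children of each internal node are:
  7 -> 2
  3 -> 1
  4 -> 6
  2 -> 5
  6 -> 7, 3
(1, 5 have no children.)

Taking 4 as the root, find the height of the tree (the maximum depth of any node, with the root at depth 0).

4

A deepest node is 5, reached by 4–6–7–2–5.
That path has 4 edges, so the height is 4.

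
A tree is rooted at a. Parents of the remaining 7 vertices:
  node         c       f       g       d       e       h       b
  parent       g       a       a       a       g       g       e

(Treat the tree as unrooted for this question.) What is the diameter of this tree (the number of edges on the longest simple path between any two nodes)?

4

A longest path is d – a – g – e – b, with 4 edges.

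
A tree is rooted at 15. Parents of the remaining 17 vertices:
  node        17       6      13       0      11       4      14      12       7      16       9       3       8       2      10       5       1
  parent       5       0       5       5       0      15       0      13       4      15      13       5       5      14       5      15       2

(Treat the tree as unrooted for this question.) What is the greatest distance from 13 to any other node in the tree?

5

A farthest node from 13 is 1.
The path 13 – 5 – 0 – 14 – 2 – 1 has 5 edges.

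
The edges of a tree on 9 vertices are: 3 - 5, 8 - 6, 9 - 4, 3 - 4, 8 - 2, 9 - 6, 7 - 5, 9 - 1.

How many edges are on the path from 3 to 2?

Walking from 3: 3 - 4 - 9 - 6 - 8 - 2. Length 5.

5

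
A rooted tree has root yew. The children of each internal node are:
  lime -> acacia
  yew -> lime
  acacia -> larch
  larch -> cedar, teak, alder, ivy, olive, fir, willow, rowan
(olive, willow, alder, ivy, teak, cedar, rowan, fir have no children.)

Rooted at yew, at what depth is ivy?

yew – lime – acacia – larch – ivy — 4 edges.

4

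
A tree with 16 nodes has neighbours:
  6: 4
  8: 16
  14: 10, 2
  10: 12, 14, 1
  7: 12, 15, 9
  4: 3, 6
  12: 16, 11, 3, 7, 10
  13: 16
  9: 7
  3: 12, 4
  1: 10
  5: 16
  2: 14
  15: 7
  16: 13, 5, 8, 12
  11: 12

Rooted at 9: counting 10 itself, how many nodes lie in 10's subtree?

10's subtree: {10, 1, 14, 2}, size 4.

4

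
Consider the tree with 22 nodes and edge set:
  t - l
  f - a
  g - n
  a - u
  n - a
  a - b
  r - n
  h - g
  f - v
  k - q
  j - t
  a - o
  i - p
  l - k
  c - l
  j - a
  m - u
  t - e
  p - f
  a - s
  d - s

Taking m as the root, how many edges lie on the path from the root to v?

Climbing from v to the root: v → f → a → u → m. That's 4 steps.

4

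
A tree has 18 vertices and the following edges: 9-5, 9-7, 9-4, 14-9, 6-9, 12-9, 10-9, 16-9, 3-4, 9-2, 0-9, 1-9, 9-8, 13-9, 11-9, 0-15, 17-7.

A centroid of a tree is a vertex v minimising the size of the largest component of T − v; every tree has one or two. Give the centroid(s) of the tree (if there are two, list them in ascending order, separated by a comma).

Delete 9: the remaining components have sizes 2, 2, 2, 1, 1, 1, 1, 1, 1, 1, 1, 1, 1, 1. Max 2 ≤ 9, so 9 is a centroid.
Every other node leaves some component of size > 9, so the centroid is unique.

9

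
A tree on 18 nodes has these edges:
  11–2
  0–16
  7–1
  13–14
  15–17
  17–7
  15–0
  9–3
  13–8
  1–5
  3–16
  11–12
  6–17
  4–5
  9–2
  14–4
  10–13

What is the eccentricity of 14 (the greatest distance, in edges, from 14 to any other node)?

The node farthest from 14 is 12, via 14-4-5-1-7-17-15-0-16-3-9-2-11-12 — 13 edges.

13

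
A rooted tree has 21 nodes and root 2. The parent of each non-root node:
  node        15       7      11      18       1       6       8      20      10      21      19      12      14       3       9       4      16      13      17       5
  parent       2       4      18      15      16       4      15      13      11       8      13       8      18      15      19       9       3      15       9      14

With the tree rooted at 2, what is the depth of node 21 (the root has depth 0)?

3

Climbing from 21 to the root: 21–8–15–2. That's 3 steps.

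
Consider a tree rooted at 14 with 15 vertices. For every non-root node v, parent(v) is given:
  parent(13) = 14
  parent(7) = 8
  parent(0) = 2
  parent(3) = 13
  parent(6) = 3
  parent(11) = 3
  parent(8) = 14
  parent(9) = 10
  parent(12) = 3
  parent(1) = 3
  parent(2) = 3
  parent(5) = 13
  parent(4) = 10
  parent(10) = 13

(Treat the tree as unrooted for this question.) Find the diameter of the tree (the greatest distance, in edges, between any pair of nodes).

A longest path is 7 - 8 - 14 - 13 - 3 - 2 - 0, with 6 edges.

6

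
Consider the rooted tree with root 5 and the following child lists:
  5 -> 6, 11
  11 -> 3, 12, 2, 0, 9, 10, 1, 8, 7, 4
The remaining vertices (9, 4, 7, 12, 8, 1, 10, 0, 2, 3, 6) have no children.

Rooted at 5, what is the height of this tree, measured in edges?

The longest root-to-leaf path is 5 – 11 – 12 (2 edges).

2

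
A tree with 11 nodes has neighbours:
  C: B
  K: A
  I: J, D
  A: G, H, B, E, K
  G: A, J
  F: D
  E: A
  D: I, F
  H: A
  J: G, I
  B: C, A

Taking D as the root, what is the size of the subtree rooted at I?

I's subtree: {I, J, G, A, H, B, E, K, C}, size 9.

9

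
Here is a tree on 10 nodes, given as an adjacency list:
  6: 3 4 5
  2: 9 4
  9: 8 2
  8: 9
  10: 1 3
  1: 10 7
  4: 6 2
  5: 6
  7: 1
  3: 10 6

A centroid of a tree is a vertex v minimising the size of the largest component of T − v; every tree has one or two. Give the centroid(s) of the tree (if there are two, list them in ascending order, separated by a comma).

6

If 6 is removed the pieces have sizes 4, 4, 1, all ≤ ⌊10/2⌋ = 5.
No neighbour of 6 does as well, so 6 is the unique centroid.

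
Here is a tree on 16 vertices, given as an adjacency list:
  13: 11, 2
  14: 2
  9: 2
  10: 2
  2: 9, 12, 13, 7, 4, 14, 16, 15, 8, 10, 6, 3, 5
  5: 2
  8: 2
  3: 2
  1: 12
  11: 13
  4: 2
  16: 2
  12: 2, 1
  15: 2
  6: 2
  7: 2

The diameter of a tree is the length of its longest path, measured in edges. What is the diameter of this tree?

4

BFS from 11 reaches 1 last, at distance 4; BFS from 1 confirms no node is farther.
Path: 11-13-2-12-1.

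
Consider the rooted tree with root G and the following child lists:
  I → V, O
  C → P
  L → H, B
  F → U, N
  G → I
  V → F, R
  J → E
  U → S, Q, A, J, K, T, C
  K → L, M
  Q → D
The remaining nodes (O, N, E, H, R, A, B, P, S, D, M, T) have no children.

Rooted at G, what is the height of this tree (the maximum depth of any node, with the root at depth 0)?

7

The longest root-to-leaf path is G – I – V – F – U – K – L – B (7 edges).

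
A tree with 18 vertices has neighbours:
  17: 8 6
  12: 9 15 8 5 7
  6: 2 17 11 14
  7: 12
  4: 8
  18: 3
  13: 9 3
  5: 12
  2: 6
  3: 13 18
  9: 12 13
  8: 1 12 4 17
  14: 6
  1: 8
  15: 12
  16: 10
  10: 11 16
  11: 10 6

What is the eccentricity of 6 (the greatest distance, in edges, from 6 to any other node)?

A farthest node from 6 is 18.
The path 6-17-8-12-9-13-3-18 has 7 edges.

7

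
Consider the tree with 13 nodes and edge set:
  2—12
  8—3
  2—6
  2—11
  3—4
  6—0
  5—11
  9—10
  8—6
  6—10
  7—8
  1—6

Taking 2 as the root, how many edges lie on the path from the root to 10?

2

2 → 6 → 10 — 2 edges.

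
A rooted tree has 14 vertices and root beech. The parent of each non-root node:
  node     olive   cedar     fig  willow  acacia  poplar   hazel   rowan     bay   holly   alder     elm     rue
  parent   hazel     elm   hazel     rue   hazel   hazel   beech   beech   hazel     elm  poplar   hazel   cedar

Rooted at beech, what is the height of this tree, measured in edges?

5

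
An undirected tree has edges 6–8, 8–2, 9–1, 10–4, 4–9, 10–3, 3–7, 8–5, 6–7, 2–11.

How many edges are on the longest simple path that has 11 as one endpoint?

Distances from 11 peak at 9, attained at 1.
11-2-8-6-7-3-10-4-9-1

9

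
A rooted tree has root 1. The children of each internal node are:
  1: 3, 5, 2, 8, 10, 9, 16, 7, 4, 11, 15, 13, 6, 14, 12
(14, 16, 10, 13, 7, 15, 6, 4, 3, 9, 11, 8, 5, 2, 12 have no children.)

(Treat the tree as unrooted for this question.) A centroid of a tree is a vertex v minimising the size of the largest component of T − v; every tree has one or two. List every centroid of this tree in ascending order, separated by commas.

If 1 is removed the pieces have sizes 1, 1, 1, 1, 1, 1, 1, 1, 1, 1, 1, 1, 1, 1, 1, all ≤ ⌊16/2⌋ = 8.
No neighbour of 1 does as well, so 1 is the unique centroid.

1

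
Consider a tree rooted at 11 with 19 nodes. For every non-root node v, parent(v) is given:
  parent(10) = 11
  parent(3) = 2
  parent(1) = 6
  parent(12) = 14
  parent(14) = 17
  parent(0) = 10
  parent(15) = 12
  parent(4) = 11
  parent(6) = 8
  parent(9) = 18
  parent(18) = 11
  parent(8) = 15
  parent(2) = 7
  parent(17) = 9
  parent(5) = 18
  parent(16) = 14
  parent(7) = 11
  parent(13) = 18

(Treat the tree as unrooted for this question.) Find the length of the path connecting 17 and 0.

5

Walking from 17: 17 – 9 – 18 – 11 – 10 – 0. Length 5.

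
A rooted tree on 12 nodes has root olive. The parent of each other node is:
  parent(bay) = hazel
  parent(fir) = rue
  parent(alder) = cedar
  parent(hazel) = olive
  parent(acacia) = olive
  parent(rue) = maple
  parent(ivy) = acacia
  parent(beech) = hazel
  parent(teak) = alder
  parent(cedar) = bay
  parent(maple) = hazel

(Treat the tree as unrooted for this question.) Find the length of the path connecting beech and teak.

beech – hazel – bay – cedar – alder – teak: 5 edges.

5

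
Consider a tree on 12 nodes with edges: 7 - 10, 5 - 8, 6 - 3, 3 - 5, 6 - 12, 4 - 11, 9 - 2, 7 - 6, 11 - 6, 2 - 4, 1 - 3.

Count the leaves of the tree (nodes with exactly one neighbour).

The leaves are 1, 8, 9, 10, 12.
That is 5 leaves.

5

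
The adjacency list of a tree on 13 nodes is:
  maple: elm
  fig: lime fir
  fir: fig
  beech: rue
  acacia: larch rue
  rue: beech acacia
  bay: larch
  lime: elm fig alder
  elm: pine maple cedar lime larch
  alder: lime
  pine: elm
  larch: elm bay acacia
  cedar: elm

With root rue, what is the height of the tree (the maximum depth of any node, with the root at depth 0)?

The longest root-to-leaf path is rue–acacia–larch–elm–lime–fig–fir (6 edges).

6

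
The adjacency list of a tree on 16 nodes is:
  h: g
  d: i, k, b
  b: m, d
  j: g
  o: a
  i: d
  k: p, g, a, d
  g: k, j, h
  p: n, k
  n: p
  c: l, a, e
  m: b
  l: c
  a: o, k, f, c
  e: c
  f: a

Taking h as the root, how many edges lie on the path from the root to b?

Path from h to b: h–g–k–d–b, which has 4 edges.

4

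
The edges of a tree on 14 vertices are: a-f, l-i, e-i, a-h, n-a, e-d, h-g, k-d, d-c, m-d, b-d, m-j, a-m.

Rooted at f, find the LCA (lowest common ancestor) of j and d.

j's ancestor chain is j, m, a, f and d's is d, m, a, f; they first meet at m.

m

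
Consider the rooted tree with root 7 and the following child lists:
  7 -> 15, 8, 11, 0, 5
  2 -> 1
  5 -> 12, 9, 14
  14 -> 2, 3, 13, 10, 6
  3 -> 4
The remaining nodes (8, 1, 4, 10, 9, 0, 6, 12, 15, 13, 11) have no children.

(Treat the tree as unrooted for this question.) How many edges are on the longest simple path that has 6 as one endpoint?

The node farthest from 6 is 0 (11, 8, 15 also at distance 4), via 6-14-5-7-0 — 4 edges.

4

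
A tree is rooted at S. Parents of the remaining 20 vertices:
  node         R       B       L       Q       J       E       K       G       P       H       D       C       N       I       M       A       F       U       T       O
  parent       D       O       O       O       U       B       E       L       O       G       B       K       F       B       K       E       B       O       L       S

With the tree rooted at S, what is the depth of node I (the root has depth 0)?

3

S–O–B–I — 3 edges.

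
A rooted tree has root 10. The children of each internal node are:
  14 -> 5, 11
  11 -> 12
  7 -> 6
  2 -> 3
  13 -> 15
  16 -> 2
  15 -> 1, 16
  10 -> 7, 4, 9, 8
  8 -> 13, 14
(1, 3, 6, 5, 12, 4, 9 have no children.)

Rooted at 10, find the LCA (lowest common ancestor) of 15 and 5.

8

Ancestors of 15 (toward the root): 15, 13, 8, 10.
Ancestors of 5: 5, 14, 8, 10.
The deepest node appearing in both lists is 8.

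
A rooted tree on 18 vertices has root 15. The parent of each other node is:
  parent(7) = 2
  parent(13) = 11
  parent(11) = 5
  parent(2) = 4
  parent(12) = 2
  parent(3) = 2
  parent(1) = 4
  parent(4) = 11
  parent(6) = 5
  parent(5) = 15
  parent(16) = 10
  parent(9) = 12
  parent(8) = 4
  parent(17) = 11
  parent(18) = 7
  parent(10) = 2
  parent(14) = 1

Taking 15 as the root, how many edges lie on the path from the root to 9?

Path from 15 to 9: 15 – 5 – 11 – 4 – 2 – 12 – 9, which has 6 edges.

6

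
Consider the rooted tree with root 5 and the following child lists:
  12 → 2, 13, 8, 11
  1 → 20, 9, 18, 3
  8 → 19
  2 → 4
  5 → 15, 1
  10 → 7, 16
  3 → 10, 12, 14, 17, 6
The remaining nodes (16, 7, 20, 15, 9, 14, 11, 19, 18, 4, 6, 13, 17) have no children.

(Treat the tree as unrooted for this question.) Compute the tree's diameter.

Starting from 15, a farthest node is 19 at distance 6.
One longest path: 15–5–1–3–12–8–19.
So the diameter is 6.

6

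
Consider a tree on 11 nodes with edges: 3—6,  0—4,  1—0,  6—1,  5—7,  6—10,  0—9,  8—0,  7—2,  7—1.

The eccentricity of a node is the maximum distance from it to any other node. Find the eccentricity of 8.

4

The node farthest from 8 is 3 (10, 2, 5 also at distance 4), via 8-0-1-6-3 — 4 edges.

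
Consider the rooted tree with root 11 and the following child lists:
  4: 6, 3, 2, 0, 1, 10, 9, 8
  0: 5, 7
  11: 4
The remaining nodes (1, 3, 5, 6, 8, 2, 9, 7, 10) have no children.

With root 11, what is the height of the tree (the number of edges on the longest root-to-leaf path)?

The longest root-to-leaf path is 11–4–0–5 (3 edges).

3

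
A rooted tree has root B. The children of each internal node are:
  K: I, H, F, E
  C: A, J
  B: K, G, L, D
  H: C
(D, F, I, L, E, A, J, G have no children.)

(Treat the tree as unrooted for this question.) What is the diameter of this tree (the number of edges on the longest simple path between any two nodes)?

Starting from J, a farthest node is D at distance 5.
One longest path: J – C – H – K – B – D.
So the diameter is 5.

5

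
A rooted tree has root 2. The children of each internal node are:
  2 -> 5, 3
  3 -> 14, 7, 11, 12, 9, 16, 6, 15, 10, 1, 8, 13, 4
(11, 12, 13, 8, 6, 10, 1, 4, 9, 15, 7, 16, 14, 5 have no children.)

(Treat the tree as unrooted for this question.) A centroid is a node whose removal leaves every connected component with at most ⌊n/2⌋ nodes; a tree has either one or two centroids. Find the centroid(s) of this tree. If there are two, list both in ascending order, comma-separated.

3

Delete 3: the remaining components have sizes 2, 1, 1, 1, 1, 1, 1, 1, 1, 1, 1, 1, 1, 1. Max 2 ≤ 8, so 3 is a centroid.
Every other node leaves some component of size > 8, so the centroid is unique.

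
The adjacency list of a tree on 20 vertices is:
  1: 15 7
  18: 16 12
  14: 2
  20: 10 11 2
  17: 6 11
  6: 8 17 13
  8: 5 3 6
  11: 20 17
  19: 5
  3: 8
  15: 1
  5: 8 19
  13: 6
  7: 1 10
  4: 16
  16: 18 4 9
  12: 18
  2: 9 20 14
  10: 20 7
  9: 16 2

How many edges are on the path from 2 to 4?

3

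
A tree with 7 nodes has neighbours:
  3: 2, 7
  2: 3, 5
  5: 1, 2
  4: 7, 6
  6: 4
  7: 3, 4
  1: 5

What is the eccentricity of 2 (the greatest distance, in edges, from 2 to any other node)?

4

The node farthest from 2 is 6, via 2-3-7-4-6 — 4 edges.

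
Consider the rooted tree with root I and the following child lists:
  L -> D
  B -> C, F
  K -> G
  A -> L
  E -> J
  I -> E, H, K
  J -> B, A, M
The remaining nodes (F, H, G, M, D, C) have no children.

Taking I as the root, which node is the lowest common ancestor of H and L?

I

Path H→root: H I; path L→root: L A J E I.
First common node: I.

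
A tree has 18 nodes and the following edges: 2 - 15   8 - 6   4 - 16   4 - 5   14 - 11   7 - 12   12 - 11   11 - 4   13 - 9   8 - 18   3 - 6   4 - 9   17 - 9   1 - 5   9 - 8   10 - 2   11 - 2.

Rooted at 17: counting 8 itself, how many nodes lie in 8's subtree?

Descendants of 8 (including itself): 8, 6, 18, 3. That's 4.

4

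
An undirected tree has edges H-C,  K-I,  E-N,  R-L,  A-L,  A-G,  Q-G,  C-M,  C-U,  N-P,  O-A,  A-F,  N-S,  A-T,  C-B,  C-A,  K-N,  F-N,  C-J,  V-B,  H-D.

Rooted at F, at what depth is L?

2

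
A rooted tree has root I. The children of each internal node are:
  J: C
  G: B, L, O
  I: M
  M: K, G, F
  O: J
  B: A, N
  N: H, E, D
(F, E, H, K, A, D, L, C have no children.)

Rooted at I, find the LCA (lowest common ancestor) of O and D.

G

Path O→root: O G M I; path D→root: D N B G M I.
First common node: G.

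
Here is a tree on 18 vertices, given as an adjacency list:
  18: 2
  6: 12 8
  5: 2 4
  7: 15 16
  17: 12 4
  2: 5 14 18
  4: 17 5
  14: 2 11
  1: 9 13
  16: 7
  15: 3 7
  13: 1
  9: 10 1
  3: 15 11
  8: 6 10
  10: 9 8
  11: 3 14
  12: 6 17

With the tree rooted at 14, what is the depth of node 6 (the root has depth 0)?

6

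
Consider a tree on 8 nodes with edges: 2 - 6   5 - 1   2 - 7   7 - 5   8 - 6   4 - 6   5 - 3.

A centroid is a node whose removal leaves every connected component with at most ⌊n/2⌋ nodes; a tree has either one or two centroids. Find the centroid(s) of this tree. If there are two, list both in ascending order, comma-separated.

2, 7

Delete 2: the remaining components have sizes 4, 3. Max 4 ≤ 4, so 2 is a centroid.
Its neighbour 7 also leaves a largest component of size 4, so both are centroids.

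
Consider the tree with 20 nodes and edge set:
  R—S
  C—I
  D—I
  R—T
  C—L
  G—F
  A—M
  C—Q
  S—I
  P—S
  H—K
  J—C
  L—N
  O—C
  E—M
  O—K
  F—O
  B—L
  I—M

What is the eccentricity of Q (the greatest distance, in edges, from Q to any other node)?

5

A farthest node from Q is T.
The path Q–C–I–S–R–T has 5 edges.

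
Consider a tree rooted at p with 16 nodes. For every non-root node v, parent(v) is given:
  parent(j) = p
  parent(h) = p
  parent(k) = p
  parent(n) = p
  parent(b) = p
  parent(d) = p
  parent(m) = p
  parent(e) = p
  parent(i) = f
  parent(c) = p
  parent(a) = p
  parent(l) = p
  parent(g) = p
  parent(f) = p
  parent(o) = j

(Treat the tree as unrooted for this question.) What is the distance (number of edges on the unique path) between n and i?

3

n - p - f - i: 3 edges.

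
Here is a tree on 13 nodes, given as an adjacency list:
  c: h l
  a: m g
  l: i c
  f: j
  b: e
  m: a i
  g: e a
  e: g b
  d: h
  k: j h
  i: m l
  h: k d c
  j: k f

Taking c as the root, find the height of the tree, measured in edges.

A deepest node is b, reached by c – l – i – m – a – g – e – b.
That path has 7 edges, so the height is 7.

7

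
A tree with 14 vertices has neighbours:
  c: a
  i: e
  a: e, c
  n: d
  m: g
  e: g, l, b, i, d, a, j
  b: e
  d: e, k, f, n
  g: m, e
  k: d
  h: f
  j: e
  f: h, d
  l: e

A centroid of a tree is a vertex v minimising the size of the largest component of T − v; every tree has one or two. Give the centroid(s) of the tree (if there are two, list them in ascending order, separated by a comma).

e

Delete e: the remaining components have sizes 5, 2, 2, 1, 1, 1, 1. Max 5 ≤ 7, so e is a centroid.
No neighbour of e does as well, so e is the unique centroid.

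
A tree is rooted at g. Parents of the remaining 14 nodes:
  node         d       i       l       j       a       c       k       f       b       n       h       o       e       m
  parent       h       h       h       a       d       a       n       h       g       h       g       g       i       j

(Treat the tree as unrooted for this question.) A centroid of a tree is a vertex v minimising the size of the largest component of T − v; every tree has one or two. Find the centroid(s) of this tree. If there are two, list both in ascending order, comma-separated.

h

Removing h splits the tree into components of sizes 5, 3, 2, 2, 1, 1; the largest is 5 ≤ ⌊15/2⌋ = 7.
Every other node leaves some component of size > 7, so the centroid is unique.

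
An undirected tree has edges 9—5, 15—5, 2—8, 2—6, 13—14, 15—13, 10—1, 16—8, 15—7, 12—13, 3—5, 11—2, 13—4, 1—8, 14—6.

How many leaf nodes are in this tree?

Degree-1 nodes: 3, 4, 7, 9, 10, 11, 12, 16 — 8 of them.

8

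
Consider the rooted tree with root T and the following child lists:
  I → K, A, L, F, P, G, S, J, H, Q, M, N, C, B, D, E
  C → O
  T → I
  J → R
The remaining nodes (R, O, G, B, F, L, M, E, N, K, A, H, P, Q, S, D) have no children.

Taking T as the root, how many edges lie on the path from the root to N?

2

Climbing from N to the root: N – I – T. That's 2 steps.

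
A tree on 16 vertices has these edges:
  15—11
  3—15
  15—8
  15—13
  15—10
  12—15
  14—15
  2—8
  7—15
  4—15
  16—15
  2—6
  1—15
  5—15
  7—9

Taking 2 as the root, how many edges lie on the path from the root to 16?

Climbing from 16 to the root: 16–15–8–2. That's 3 steps.

3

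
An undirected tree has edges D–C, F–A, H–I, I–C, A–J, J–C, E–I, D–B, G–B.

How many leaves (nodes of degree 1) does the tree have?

Exactly 4 nodes have a single neighbour: E, F, G, H.

4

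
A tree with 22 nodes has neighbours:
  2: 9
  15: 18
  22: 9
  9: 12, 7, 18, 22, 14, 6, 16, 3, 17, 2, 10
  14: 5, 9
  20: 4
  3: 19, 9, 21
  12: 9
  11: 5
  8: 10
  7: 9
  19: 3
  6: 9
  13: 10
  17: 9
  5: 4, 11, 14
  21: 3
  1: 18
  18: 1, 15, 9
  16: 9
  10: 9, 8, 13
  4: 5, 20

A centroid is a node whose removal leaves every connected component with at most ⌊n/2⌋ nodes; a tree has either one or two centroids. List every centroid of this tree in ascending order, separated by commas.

9

Delete 9: the remaining components have sizes 5, 3, 3, 3, 1, 1, 1, 1, 1, 1, 1. Max 5 ≤ 11, so 9 is a centroid.
Every other node leaves some component of size > 11, so the centroid is unique.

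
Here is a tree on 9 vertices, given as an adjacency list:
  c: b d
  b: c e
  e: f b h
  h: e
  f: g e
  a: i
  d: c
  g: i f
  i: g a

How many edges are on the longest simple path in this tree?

7

Starting from a, a farthest node is d at distance 7.
One longest path: a – i – g – f – e – b – c – d.
So the diameter is 7.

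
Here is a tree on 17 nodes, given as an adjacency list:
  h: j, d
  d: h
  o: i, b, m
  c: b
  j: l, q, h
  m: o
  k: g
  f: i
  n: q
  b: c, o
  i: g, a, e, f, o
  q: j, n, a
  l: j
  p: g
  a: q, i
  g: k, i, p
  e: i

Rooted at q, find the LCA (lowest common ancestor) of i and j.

q

Path i→root: i a q; path j→root: j q.
First common node: q.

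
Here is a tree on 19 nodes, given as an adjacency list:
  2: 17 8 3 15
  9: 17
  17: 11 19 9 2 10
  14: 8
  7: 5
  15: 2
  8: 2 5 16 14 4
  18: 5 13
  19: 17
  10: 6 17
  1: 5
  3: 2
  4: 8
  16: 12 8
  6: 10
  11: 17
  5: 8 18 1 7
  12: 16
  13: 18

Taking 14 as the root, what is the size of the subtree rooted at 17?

6

Descendants of 17 (including itself): 17, 19, 11, 9, 10, 6. That's 6.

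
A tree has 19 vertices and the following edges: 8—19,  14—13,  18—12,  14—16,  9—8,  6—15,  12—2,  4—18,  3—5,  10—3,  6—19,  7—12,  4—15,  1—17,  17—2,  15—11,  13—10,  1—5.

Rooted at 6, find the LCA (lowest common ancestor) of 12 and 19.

Ancestors of 12 (toward the root): 12, 18, 4, 15, 6.
Ancestors of 19: 19, 6.
The deepest node appearing in both lists is 6.

6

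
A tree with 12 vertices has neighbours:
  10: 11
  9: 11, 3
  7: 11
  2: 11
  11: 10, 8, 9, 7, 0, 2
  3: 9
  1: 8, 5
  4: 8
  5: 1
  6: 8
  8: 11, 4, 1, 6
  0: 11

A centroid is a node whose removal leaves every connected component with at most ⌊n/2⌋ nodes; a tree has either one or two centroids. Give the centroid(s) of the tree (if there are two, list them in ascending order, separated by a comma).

11

Removing 11 splits the tree into components of sizes 5, 2, 1, 1, 1, 1; the largest is 5 ≤ ⌊12/2⌋ = 6.
No neighbour of 11 does as well, so 11 is the unique centroid.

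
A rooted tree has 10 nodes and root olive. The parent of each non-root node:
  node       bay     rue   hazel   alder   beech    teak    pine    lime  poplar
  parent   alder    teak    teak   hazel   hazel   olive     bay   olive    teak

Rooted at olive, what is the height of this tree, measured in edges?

5

The longest root-to-leaf path is olive-teak-hazel-alder-bay-pine (5 edges).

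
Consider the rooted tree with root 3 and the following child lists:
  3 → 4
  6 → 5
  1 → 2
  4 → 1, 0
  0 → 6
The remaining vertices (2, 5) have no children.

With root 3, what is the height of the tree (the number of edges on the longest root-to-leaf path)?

4

A deepest node is 5, reached by 3 → 4 → 0 → 6 → 5.
That path has 4 edges, so the height is 4.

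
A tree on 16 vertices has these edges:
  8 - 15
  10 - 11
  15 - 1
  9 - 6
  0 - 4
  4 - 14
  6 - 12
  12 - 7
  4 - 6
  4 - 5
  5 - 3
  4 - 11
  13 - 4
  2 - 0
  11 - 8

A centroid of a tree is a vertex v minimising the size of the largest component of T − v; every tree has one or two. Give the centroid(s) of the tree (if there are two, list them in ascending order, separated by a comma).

Removing 4 splits the tree into components of sizes 5, 4, 2, 2, 1, 1; the largest is 5 ≤ ⌊16/2⌋ = 8.
No neighbour of 4 does as well, so 4 is the unique centroid.

4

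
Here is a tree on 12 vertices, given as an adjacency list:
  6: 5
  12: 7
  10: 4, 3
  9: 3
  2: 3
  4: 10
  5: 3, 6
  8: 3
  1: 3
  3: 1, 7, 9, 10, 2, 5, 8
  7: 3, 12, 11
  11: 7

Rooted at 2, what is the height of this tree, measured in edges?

3

The longest root-to-leaf path is 2 – 3 – 5 – 6 (3 edges).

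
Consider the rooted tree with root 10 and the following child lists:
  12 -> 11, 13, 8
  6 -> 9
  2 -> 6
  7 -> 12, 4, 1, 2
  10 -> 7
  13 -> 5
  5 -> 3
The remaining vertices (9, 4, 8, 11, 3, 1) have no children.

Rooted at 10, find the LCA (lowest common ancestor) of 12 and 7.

7

Path 12→root: 12 7 10; path 7→root: 7 10.
First common node: 7.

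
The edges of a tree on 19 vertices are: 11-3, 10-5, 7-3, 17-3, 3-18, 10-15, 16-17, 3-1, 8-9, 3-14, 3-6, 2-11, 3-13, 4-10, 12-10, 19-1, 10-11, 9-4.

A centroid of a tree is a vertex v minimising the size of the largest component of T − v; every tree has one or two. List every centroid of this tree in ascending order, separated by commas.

3

Delete 3: the remaining components have sizes 9, 2, 2, 1, 1, 1, 1, 1. Max 9 ≤ 9, so 3 is a centroid.
No neighbour of 3 does as well, so 3 is the unique centroid.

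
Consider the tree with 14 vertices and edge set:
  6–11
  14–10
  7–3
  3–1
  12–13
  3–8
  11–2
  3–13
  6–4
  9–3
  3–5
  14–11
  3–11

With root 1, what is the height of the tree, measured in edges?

4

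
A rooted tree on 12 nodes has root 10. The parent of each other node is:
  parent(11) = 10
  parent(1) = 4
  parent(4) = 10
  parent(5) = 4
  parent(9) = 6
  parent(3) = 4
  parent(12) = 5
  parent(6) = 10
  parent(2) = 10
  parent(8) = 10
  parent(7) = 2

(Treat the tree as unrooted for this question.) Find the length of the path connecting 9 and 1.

9–6–10–4–1: 4 edges.

4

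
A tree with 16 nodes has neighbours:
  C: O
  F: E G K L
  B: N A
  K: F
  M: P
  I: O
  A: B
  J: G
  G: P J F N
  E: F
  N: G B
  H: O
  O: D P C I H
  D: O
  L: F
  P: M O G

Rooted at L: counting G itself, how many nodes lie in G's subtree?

12

Descendants of G (including itself): G, N, J, P, B, O, M, A, I, C, D, H. That's 12.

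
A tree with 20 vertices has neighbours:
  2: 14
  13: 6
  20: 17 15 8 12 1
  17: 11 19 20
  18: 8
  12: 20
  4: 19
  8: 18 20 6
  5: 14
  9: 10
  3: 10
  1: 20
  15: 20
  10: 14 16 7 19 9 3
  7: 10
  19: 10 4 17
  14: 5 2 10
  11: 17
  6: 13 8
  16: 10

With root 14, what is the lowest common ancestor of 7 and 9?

10

Path 7→root: 7 10 14; path 9→root: 9 10 14.
First common node: 10.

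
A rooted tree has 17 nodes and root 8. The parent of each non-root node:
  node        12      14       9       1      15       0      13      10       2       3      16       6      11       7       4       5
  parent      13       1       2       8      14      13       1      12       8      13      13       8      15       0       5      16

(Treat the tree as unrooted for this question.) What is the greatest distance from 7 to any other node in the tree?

6

Distances from 7 peak at 6, attained at 9 (11 also at distance 6).
7 – 0 – 13 – 1 – 8 – 2 – 9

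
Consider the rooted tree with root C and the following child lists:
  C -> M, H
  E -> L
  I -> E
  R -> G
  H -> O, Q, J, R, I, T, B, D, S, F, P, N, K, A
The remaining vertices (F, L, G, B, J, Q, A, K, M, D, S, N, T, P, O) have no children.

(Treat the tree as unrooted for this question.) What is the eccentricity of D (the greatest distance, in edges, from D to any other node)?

4

A farthest node from D is L.
The path D-H-I-E-L has 4 edges.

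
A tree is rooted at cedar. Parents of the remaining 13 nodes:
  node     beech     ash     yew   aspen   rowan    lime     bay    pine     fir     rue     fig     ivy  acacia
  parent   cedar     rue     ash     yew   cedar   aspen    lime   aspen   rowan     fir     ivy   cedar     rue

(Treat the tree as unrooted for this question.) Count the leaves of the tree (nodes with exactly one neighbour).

Degree-1 nodes: acacia, bay, beech, fig, pine — 5 of them.

5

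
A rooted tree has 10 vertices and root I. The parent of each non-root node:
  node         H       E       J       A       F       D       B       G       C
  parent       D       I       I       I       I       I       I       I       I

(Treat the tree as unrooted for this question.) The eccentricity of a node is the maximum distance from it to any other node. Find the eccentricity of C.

The node farthest from C is H, via C-I-D-H — 3 edges.

3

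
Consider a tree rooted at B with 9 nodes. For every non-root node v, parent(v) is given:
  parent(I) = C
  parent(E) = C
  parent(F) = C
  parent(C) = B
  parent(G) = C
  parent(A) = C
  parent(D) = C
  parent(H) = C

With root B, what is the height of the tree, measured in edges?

The longest root-to-leaf path is B–C–E (2 edges).

2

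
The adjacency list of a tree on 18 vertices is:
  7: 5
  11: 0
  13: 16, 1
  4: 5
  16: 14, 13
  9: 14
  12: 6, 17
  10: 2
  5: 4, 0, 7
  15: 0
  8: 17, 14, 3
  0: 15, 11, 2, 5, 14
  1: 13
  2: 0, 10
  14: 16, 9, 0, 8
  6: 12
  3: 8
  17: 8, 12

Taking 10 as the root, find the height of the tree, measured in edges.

6 sits deepest: 10–2–0–14–8–17–12–6 — 7 edges from the root.

7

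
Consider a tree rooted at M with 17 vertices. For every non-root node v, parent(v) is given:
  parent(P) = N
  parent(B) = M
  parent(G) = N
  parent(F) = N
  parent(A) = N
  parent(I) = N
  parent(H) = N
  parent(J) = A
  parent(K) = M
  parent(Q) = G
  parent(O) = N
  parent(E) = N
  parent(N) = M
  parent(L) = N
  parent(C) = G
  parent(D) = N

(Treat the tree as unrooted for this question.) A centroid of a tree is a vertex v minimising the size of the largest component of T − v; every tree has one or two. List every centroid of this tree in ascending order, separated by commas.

N

Removing N splits the tree into components of sizes 3, 3, 2, 1, 1, 1, 1, 1, 1, 1, 1; the largest is 3 ≤ ⌊17/2⌋ = 8.
Every other node leaves some component of size > 8, so the centroid is unique.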